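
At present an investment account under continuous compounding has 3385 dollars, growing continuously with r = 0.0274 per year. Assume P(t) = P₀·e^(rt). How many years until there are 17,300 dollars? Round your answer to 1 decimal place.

t ≈ 59.5 years

17300 = 3385 · e^(0.0274·t)
t = ln(17300/3385) / 0.0274 = ln(5.11078) / 0.0274 = 1.63135 / 0.0274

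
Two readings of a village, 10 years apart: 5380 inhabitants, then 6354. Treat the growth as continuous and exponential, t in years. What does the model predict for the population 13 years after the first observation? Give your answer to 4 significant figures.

≈ 6,679 inhabitants

r = ln(6354/5380) / 10 ≈ 0.01664 per year
P(13) = 5380 · e^(0.01664·13) = 5380 · 1.24149 ≈ 6679.23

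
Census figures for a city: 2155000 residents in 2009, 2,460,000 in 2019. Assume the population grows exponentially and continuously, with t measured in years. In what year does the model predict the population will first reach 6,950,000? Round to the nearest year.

year 2097

r = ln(2460000/2155000) / 10 = 0.13237/10 ≈ 0.013237 per year
t = ln(6950000/2155000) / r = 1.17095/0.013237 ≈ 88.46 years after 2009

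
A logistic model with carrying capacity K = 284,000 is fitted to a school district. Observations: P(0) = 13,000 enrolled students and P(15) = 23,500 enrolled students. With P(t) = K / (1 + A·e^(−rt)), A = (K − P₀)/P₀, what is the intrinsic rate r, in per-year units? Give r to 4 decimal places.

r ≈ 0.0421 per year

A = (284000 − 13000)/13000 = 20.84615
23500 = 284000/(1 + 20.84615·e^(−r·15)) → e^(−15r) = (12.08511 − 1)/20.84615 = 0.531758
r = −ln(0.531758)/15 = 0.63157/15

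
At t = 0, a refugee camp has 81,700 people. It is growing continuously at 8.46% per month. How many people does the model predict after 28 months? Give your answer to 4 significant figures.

≈ 872,900 people

P(28) = 81700 · e^(0.0846·28) = 81700 · e^(2.3688)
= 81700 · 10.68456 ≈ 872928.81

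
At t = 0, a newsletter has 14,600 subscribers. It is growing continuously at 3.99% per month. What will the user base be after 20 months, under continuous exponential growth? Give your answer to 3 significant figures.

≈ 32,400 subscribers

P(20) = 14600 · e^(0.0399·20) = 14600 · e^(0.798)
= 14600 · 2.22109 ≈ 32427.98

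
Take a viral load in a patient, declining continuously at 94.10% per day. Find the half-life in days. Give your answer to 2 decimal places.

half-life = ln(2) / |r| = 0.69315 / 0.941

half-life ≈ 0.74 days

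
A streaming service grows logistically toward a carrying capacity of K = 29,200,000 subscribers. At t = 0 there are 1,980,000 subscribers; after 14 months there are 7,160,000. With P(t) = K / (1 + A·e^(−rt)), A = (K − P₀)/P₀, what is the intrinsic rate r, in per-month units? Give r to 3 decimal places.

A = (29200000 − 1980000)/1980000 = 13.74747
7160000 = 29200000/(1 + 13.74747·e^(−r·14)) → e^(−14r) = (4.07821 − 1)/13.74747 = 0.223911
r = −ln(0.223911)/14 = 1.49651/14

r ≈ 0.107 per month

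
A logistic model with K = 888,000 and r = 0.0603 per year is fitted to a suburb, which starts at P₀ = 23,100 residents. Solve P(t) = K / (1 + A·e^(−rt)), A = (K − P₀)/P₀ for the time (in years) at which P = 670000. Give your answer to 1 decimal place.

t ≈ 78.7 years

A = (888000 − 23100)/23100 = 37.44156
670000 = 888000/(1 + 37.44156·e^(−0.0603t)) → 1 + 37.44156·e^(−0.0603t) = 1.32537
e^(−0.0603t) = 0.00869 → t = ln(115.07268)/0.0603 = 4.74556/0.0603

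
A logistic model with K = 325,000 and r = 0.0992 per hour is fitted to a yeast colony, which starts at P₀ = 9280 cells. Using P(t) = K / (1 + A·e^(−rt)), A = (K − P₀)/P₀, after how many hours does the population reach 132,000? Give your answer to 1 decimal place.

A = (325000 − 9280)/9280 = 34.02155
132000 = 325000/(1 + 34.02155·e^(−0.0992t)) → 1 + 34.02155·e^(−0.0992t) = 2.46212
e^(−0.0992t) = 0.042976 → t = ln(23.26863)/0.0992 = 3.14711/0.0992

t ≈ 31.7 hours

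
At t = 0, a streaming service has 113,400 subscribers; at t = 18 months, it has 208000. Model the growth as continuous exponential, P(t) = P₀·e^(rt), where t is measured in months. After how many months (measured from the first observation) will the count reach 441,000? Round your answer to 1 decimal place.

t ≈ 40.3 months

r = ln(208000/113400) / 18 ≈ 0.033701 per month
t = ln(441000/113400) / r = 1.35812 / 0.033701 ≈ 40.299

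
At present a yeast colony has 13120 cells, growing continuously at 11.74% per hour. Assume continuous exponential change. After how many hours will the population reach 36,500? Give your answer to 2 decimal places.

36500 = 13120 · e^(0.1174·t)
t = ln(36500/13120) / 0.1174 = ln(2.78201) / 0.1174 = 1.02317 / 0.1174

t ≈ 8.72 hours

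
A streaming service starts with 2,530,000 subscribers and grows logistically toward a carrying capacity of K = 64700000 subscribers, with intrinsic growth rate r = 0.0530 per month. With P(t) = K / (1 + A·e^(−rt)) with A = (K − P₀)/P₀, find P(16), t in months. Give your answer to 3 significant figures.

≈ 5,610,000 subscribers

A = (64700000 − 2530000)/2530000 = 24.57312
P(16) = 64700000 / (1 + 24.57312·e^(−0.053·16)) = 64700000 / (1 + 24.57312·0.428271)
= 64700000 / 11.52395 ≈ 5614396.15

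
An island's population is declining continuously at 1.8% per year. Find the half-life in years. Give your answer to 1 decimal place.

half-life ≈ 38.5 years

half-life = ln(2) / |r| = 0.69315 / 0.018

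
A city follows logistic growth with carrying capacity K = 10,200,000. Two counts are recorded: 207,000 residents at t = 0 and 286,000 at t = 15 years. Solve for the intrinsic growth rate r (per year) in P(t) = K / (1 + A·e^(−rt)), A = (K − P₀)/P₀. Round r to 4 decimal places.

A = (10200000 − 207000)/207000 = 48.27536
286000 = 10200000/(1 + 48.27536·e^(−r·15)) → e^(−15r) = (35.66434 − 1)/48.27536 = 0.718054
r = −ln(0.718054)/15 = 0.33121/15

r ≈ 0.0221 per year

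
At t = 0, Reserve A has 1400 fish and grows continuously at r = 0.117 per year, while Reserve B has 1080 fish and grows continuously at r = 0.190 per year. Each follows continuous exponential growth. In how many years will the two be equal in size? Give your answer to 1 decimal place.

1400·e^(0.117t) = 1080·e^(0.19t)
1400/1080 = e^((0.19 − 0.117)t) → ln(1.2963) = 0.073·t
t = 0.25951 / 0.073

t ≈ 3.6 years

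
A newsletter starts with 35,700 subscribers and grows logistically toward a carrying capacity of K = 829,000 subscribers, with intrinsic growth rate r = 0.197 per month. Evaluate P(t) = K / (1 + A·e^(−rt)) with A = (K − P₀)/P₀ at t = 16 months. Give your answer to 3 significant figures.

A = (829000 − 35700)/35700 = 22.22129
P(16) = 829000 / (1 + 22.22129·e^(−0.197·16)) = 829000 / (1 + 22.22129·0.042767)
= 829000 / 1.95033 ≈ 425056.94

≈ 425,000 subscribers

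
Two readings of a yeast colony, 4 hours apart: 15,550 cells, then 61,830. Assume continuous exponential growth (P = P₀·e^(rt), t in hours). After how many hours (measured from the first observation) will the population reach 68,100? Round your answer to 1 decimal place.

r = ln(61830/15550) / 4 ≈ 0.345082 per hour
t = ln(68100/15550) / r = 1.47692 / 0.345082 ≈ 4.28

t ≈ 4.3 hours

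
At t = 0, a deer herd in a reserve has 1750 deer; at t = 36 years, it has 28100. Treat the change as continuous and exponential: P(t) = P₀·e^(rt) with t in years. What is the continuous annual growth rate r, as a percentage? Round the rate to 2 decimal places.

r ≈ 7.71% per year

28100 = 1750 · e^(r·36)
e^(36r) = 28100/1750 = 16.05714
r = ln(16.05714) / 36 = 2.77615 / 36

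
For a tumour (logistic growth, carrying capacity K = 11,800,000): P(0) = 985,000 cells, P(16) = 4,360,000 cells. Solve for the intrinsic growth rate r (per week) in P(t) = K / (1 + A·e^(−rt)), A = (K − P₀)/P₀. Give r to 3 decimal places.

A = (11800000 − 985000)/985000 = 10.9797
4360000 = 11800000/(1 + 10.9797·e^(−r·16)) → e^(−16r) = (2.70642 − 1)/10.9797 = 0.155416
r = −ln(0.155416)/16 = 1.86165/16

r ≈ 0.116 per week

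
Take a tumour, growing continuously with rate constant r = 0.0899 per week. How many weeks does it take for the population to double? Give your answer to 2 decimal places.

doubling time ≈ 7.71 weeks

doubling time = ln(2) / |r| = 0.69315 / 0.0899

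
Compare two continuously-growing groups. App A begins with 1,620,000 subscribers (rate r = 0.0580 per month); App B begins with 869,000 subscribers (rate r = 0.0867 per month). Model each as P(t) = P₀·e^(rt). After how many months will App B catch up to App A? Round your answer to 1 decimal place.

1620000·e^(0.058t) = 869000·e^(0.0867t)
1620000/869000 = e^((0.0867 − 0.058)t) → ln(1.86421) = 0.0287·t
t = 0.62284 / 0.0287

t ≈ 21.7 months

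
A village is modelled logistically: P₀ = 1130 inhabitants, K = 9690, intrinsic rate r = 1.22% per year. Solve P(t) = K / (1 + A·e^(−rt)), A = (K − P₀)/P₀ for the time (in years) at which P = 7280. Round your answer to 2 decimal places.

A = (9690 − 1130)/1130 = 7.57522
7280 = 9690/(1 + 7.57522·e^(−0.0122t)) → 1 + 7.57522·e^(−0.0122t) = 1.33104
e^(−0.0122t) = 0.043701 → t = ln(22.88283)/0.0122 = 3.13039/0.0122

t ≈ 256.59 years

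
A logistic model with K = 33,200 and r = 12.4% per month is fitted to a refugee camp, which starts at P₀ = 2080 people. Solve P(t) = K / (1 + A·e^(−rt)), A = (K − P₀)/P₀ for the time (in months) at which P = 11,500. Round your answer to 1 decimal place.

t ≈ 16.7 months

A = (33200 − 2080)/2080 = 14.96154
11500 = 33200/(1 + 14.96154·e^(−0.124t)) → 1 + 14.96154·e^(−0.124t) = 2.88696
e^(−0.124t) = 0.12612 → t = ln(7.92893)/0.124 = 2.07052/0.124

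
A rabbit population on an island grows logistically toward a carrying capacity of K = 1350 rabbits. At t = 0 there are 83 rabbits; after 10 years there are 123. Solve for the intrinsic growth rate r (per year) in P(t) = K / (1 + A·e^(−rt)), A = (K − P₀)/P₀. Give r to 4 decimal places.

A = (1350 − 83)/83 = 15.26506
123 = 1350/(1 + 15.26506·e^(−r·10)) → e^(−10r) = (10.97561 − 1)/15.26506 = 0.653493
r = −ln(0.653493)/10 = 0.42542/10

r ≈ 0.0425 per year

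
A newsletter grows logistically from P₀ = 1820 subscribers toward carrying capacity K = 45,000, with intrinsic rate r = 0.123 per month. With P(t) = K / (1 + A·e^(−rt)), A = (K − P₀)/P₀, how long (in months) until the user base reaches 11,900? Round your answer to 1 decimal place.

t ≈ 17.4 months

A = (45000 − 1820)/1820 = 23.72527
11900 = 45000/(1 + 23.72527·e^(−0.123t)) → 1 + 23.72527·e^(−0.123t) = 3.78151
e^(−0.123t) = 0.117238 → t = ln(8.52963)/0.123 = 2.14355/0.123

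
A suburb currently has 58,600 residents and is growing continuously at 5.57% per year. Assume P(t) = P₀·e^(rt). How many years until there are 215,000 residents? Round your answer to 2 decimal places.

t ≈ 23.34 years

215000 = 58600 · e^(0.0557·t)
t = ln(215000/58600) / 0.0557 = ln(3.66894) / 0.0557 = 1.2999 / 0.0557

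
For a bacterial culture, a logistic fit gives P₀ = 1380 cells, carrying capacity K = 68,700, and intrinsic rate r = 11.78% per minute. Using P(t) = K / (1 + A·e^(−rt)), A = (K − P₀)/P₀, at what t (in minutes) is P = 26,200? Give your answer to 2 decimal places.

A = (68700 − 1380)/1380 = 48.78261
26200 = 68700/(1 + 48.78261·e^(−0.1178t)) → 1 + 48.78261·e^(−0.1178t) = 2.62214
e^(−0.1178t) = 0.033252 → t = ln(30.07304)/0.1178 = 3.40363/0.1178

t ≈ 28.89 minutes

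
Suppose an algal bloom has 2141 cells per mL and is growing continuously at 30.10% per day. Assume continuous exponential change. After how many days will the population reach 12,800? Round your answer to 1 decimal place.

t ≈ 5.9 days

12800 = 2141 · e^(0.301·t)
t = ln(12800/2141) / 0.301 = ln(5.97851) / 0.301 = 1.78817 / 0.301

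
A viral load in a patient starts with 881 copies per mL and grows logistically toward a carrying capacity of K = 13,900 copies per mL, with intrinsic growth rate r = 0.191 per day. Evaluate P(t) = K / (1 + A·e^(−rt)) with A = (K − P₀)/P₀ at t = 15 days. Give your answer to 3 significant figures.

≈ 7,550 copies per mL

A = (13900 − 881)/881 = 14.77753
P(15) = 13900 / (1 + 14.77753·e^(−0.191·15)) = 13900 / (1 + 14.77753·0.056983)
= 13900 / 1.84207 ≈ 7545.86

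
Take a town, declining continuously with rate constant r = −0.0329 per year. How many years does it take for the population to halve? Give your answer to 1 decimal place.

half-life ≈ 21.1 years

half-life = ln(2) / |r| = 0.69315 / 0.0329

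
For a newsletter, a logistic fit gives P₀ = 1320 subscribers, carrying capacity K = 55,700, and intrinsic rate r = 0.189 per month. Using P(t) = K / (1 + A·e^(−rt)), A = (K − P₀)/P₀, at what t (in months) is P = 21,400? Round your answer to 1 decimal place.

t ≈ 17.2 months

A = (55700 − 1320)/1320 = 41.19697
21400 = 55700/(1 + 41.19697·e^(−0.189t)) → 1 + 41.19697·e^(−0.189t) = 2.6028
e^(−0.189t) = 0.038906 → t = ln(25.70307)/0.189 = 3.24661/0.189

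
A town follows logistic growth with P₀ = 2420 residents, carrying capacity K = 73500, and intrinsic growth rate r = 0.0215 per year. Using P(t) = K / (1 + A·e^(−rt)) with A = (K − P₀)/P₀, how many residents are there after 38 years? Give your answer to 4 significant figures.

≈ 5,259 residents

A = (73500 − 2420)/2420 = 29.3719
P(38) = 73500 / (1 + 29.3719·e^(−0.0215·38)) = 73500 / (1 + 29.3719·0.441755)
= 73500 / 13.97518 ≈ 5259.32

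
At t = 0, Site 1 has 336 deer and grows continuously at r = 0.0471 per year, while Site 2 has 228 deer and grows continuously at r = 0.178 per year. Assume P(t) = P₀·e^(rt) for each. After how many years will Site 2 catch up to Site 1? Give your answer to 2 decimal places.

t ≈ 2.96 years

336·e^(0.0471t) = 228·e^(0.178t)
336/228 = e^((0.178 − 0.0471)t) → ln(1.47368) = 0.1309·t
t = 0.38777 / 0.1309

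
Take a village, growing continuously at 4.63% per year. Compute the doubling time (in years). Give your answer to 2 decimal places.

doubling time = ln(2) / |r| = 0.69315 / 0.0463

doubling time ≈ 14.97 years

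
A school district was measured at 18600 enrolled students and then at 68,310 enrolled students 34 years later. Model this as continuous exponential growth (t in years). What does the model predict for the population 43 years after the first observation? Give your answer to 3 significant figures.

≈ 96,400 enrolled students

r = ln(68310/18600) / 34 ≈ 0.038262 per year
P(43) = 18600 · e^(0.038262·43) = 18600 · 5.1823 ≈ 96390.79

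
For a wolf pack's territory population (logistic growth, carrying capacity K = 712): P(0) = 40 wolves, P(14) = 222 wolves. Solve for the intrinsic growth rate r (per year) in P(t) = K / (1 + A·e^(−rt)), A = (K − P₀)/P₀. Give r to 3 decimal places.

r ≈ 0.145 per year

A = (712 − 40)/40 = 16.8
222 = 712/(1 + 16.8·e^(−r·14)) → e^(−14r) = (3.20721 − 1)/16.8 = 0.131381
r = −ln(0.131381)/14 = 2.02965/14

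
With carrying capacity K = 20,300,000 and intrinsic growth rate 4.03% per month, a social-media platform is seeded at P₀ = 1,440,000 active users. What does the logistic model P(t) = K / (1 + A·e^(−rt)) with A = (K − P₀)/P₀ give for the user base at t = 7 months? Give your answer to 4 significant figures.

A = (20300000 − 1440000)/1440000 = 13.09722
P(7) = 20300000 / (1 + 13.09722·e^(−0.0403·7)) = 20300000 / (1 + 13.09722·0.754198)
= 20300000 / 10.8779 ≈ 1866168.64

≈ 1,866,000 active users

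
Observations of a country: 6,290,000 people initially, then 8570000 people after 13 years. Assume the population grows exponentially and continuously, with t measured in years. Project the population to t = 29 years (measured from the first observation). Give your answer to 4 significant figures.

≈ 12,540,000 people

r = ln(8570000/6290000) / 13 ≈ 0.023793 per year
P(29) = 6290000 · e^(0.023793·29) = 6290000 · 1.9937 ≈ 12540367.67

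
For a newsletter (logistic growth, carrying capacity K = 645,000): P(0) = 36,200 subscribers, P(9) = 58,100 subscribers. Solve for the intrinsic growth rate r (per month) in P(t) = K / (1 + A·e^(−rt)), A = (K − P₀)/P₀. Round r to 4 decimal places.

A = (645000 − 36200)/36200 = 16.81768
58100 = 645000/(1 + 16.81768·e^(−r·9)) → e^(−9r) = (11.10155 − 1)/16.81768 = 0.600651
r = −ln(0.600651)/9 = 0.50974/9

r ≈ 0.0566 per month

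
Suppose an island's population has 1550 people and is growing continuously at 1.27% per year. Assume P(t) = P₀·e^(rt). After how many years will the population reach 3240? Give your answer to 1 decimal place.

3240 = 1550 · e^(0.0127·t)
t = ln(3240/1550) / 0.0127 = ln(2.09032) / 0.0127 = 0.73732 / 0.0127

t ≈ 58.1 years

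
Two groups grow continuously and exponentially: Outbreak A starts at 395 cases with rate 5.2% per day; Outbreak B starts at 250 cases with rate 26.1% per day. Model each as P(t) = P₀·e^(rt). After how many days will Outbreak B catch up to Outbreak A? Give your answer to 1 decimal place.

395·e^(0.052t) = 250·e^(0.261t)
395/250 = e^((0.261 − 0.052)t) → ln(1.58) = 0.209·t
t = 0.45742 / 0.209

t ≈ 2.2 days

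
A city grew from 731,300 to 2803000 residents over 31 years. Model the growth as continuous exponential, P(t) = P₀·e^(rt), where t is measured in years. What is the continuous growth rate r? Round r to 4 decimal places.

r ≈ 0.0433 per year

2803000 = 731300 · e^(r·31)
e^(31r) = 2803000/731300 = 3.8329
r = ln(3.8329) / 31 = 1.34362 / 31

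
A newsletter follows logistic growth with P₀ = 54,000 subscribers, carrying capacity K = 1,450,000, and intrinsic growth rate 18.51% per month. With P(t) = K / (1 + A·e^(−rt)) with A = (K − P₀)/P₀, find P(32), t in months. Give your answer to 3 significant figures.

A = (1450000 − 54000)/54000 = 25.85185
P(32) = 1450000 / (1 + 25.85185·e^(−0.1851·32)) = 1450000 / (1 + 25.85185·0.002677)
= 1450000 / 1.0692 ≈ 1356159.69

≈ 1,360,000 subscribers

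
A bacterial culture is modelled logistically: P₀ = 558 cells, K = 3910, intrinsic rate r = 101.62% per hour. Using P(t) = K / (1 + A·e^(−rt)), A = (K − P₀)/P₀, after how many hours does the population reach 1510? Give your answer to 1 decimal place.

A = (3910 − 558)/558 = 6.00717
1510 = 3910/(1 + 6.00717·e^(−1.0162t)) → 1 + 6.00717·e^(−1.0162t) = 2.5894
e^(−1.0162t) = 0.264585 → t = ln(3.77951)/1.0162 = 1.32959/1.0162

t ≈ 1.3 hours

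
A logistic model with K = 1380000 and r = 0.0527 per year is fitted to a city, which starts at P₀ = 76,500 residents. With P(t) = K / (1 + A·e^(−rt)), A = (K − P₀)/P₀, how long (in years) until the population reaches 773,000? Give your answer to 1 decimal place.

A = (1380000 − 76500)/76500 = 17.03922
773000 = 1380000/(1 + 17.03922·e^(−0.0527t)) → 1 + 17.03922·e^(−0.0527t) = 1.78525
e^(−0.0527t) = 0.046085 → t = ln(21.69903)/0.0527 = 3.07727/0.0527

t ≈ 58.4 years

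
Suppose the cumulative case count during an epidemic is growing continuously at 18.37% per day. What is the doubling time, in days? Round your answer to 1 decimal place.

doubling time = ln(2) / |r| = 0.69315 / 0.1837

doubling time ≈ 3.8 days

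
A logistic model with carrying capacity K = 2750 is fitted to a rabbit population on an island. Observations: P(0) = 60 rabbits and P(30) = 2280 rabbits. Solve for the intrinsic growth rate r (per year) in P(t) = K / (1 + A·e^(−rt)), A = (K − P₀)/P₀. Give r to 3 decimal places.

r ≈ 0.179 per year

A = (2750 − 60)/60 = 44.83333
2280 = 2750/(1 + 44.83333·e^(−r·30)) → e^(−30r) = (1.20614 − 1)/44.83333 = 0.004598
r = −ln(0.004598)/30 = 5.38215/30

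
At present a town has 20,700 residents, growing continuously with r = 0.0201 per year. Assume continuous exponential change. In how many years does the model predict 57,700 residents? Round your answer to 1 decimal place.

57700 = 20700 · e^(0.0201·t)
t = ln(57700/20700) / 0.0201 = ln(2.78744) / 0.0201 = 1.02512 / 0.0201

t ≈ 51.0 years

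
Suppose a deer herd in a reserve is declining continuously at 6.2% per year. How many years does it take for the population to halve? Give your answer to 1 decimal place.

half-life ≈ 11.2 years

half-life = ln(2) / |r| = 0.69315 / 0.062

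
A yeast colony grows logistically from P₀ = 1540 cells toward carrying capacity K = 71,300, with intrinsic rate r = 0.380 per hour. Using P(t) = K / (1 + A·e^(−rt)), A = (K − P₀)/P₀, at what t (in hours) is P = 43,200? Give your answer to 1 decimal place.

t ≈ 11.2 hours

A = (71300 − 1540)/1540 = 45.2987
43200 = 71300/(1 + 45.2987·e^(−0.38t)) → 1 + 45.2987·e^(−0.38t) = 1.65046
e^(−0.38t) = 0.014359 → t = ln(69.64071)/0.38 = 4.24335/0.38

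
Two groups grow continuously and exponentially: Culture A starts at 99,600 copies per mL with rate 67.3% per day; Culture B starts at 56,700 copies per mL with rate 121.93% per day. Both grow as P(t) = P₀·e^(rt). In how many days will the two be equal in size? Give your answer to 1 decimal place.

t ≈ 1.0 days

99600·e^(0.673t) = 56700·e^(1.2193t)
99600/56700 = e^((1.2193 − 0.673)t) → ln(1.75661) = 0.5463·t
t = 0.56339 / 0.5463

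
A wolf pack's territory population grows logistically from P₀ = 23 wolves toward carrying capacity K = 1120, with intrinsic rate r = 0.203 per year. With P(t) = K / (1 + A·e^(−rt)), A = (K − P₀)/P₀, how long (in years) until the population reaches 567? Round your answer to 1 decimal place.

t ≈ 19.2 years

A = (1120 − 23)/23 = 47.69565
567 = 1120/(1 + 47.69565·e^(−0.203t)) → 1 + 47.69565·e^(−0.203t) = 1.97531
e^(−0.203t) = 0.020449 → t = ln(48.90314)/0.203 = 3.88984/0.203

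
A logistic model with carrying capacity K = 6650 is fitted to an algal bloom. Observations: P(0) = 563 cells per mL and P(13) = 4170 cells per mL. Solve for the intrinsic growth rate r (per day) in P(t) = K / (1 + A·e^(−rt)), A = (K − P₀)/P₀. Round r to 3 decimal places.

r ≈ 0.223 per day

A = (6650 − 563)/563 = 10.81172
4170 = 6650/(1 + 10.81172·e^(−r·13)) → e^(−13r) = (1.59472 − 1)/10.81172 = 0.055007
r = −ln(0.055007)/13 = 2.90029/13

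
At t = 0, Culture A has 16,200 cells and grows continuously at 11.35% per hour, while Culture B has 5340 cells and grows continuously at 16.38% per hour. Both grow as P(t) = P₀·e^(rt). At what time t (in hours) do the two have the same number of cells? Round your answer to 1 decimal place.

16200·e^(0.1135t) = 5340·e^(0.1638t)
16200/5340 = e^((0.1638 − 0.1135)t) → ln(3.03371) = 0.0503·t
t = 1.10979 / 0.0503

t ≈ 22.1 hours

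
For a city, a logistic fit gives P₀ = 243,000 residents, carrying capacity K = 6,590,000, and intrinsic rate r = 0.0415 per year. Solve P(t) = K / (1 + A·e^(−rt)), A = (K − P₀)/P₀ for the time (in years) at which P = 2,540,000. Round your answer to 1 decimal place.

A = (6590000 − 243000)/243000 = 26.11934
2540000 = 6590000/(1 + 26.11934·e^(−0.0415t)) → 1 + 26.11934·e^(−0.0415t) = 2.59449
e^(−0.0415t) = 0.061046 → t = ln(16.38102)/0.0415 = 2.79612/0.0415

t ≈ 67.4 years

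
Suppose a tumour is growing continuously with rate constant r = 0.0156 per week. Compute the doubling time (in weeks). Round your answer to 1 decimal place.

doubling time ≈ 44.4 weeks

doubling time = ln(2) / |r| = 0.69315 / 0.0156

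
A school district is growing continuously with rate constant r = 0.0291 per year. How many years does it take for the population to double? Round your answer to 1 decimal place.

doubling time = ln(2) / |r| = 0.69315 / 0.0291

doubling time ≈ 23.8 years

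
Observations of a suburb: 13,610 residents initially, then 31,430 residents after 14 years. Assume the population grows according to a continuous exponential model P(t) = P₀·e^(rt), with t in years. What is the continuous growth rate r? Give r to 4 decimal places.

31430 = 13610 · e^(r·14)
e^(14r) = 31430/13610 = 2.30933
r = ln(2.30933) / 14 = 0.83696 / 14

r ≈ 0.0598 per year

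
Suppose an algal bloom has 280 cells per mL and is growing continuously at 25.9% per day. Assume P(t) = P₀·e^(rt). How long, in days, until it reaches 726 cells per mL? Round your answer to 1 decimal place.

726 = 280 · e^(0.259·t)
t = ln(726/280) / 0.259 = ln(2.59286) / 0.259 = 0.95276 / 0.259

t ≈ 3.7 days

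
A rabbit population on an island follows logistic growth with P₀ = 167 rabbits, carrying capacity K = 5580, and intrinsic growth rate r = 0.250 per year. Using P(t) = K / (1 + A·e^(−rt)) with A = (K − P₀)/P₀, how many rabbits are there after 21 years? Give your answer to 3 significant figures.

A = (5580 − 167)/167 = 32.41317
P(21) = 5580 / (1 + 32.41317·e^(−0.25·21)) = 5580 / (1 + 32.41317·0.005248)
= 5580 / 1.17009 ≈ 4768.87

≈ 4,770 rabbits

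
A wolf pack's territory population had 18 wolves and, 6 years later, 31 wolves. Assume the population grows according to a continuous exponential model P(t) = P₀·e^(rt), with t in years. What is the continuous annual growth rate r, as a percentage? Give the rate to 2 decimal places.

r ≈ 9.06% per year

31 = 18 · e^(r·6)
e^(6r) = 31/18 = 1.72222
r = ln(1.72222) / 6 = 0.54362 / 6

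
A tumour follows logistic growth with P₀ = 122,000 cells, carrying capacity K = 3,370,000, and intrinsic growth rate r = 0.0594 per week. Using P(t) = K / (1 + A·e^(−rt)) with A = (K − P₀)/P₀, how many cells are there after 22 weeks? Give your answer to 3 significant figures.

≈ 411,000 cells

A = (3370000 − 122000)/122000 = 26.62295
P(22) = 3370000 / (1 + 26.62295·e^(−0.0594·22)) = 3370000 / (1 + 26.62295·0.270685)
= 3370000 / 8.20643 ≈ 410653.61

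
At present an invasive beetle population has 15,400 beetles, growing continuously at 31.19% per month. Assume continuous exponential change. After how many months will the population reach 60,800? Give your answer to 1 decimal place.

t ≈ 4.4 months

60800 = 15400 · e^(0.3119·t)
t = ln(60800/15400) / 0.3119 = ln(3.94805) / 0.3119 = 1.37322 / 0.3119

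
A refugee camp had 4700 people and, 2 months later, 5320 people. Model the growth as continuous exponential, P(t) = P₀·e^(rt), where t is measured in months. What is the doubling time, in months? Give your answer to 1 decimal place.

r = ln(5320/4700) / 2 = ln(1.13191) / 2 ≈ 0.061955 per month
doubling time = ln 2 / |r| = 0.69315 / 0.061955

doubling time ≈ 11.2 months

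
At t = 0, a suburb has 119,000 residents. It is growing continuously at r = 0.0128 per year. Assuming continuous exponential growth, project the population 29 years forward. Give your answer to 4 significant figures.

≈ 172,500 residents

P(29) = 119000 · e^(0.0128·29) = 119000 · e^(0.3712)
= 119000 · 1.44947 ≈ 172487.28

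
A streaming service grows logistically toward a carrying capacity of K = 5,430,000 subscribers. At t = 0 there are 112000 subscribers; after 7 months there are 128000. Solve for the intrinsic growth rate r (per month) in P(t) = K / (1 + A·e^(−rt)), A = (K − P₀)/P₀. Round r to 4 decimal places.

r ≈ 0.0195 per month

A = (5430000 − 112000)/112000 = 47.48214
128000 = 5430000/(1 + 47.48214·e^(−r·7)) → e^(−7r) = (42.42188 − 1)/47.48214 = 0.872367
r = −ln(0.872367)/7 = 0.13654/7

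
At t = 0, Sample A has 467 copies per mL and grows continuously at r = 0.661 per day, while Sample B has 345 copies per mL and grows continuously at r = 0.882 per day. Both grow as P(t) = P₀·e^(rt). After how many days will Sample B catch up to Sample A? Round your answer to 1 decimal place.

t ≈ 1.4 days

467·e^(0.661t) = 345·e^(0.882t)
467/345 = e^((0.882 − 0.661)t) → ln(1.35362) = 0.221·t
t = 0.30278 / 0.221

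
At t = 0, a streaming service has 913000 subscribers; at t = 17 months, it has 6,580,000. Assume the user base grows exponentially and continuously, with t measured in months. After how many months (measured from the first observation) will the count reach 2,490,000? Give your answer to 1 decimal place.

t ≈ 8.6 months

r = ln(6580000/913000) / 17 ≈ 0.11618 per month
t = ln(2490000/913000) / r = 1.0033 / 0.11618 ≈ 8.636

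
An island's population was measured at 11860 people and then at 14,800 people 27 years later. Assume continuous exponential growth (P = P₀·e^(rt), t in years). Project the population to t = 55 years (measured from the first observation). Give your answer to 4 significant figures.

r = ln(14800/11860) / 27 ≈ 0.008202 per year
P(55) = 11860 · e^(0.008202·55) = 11860 · 1.57006 ≈ 18620.91

≈ 18,620 people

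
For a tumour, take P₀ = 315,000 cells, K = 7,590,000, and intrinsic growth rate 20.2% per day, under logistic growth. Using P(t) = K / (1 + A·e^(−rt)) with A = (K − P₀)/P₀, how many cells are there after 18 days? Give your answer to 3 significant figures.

≈ 4,720,000 cells

A = (7590000 − 315000)/315000 = 23.09524
P(18) = 7590000 / (1 + 23.09524·e^(−0.202·18)) = 7590000 / (1 + 23.09524·0.026358)
= 7590000 / 1.60873 ≈ 4717995.03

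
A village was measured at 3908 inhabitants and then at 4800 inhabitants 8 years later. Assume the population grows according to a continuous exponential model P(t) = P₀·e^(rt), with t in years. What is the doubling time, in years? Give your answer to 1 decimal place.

r = ln(4800/3908) / 8 = ln(1.22825) / 8 ≈ 0.025699 per year
doubling time = ln 2 / |r| = 0.69315 / 0.025699

doubling time ≈ 27.0 years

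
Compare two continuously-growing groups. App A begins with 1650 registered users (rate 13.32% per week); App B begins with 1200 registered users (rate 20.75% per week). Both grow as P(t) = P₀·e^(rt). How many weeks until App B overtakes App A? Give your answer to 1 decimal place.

t ≈ 4.3 weeks

1650·e^(0.1332t) = 1200·e^(0.2075t)
1650/1200 = e^((0.2075 − 0.1332)t) → ln(1.375) = 0.0743·t
t = 0.31845 / 0.0743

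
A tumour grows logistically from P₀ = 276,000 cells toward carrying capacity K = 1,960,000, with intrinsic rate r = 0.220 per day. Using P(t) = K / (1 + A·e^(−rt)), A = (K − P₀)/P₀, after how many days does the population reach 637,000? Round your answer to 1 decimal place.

t ≈ 4.9 days

A = (1960000 − 276000)/276000 = 6.10145
637000 = 1960000/(1 + 6.10145·e^(−0.22t)) → 1 + 6.10145·e^(−0.22t) = 3.07692
e^(−0.22t) = 0.340398 → t = ln(2.93773)/0.22 = 1.07764/0.22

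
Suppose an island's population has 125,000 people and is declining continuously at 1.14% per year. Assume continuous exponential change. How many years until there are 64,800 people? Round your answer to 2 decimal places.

t ≈ 57.63 years

64800 = 125000 · e^(-0.0114·t)
t = ln(64800/125000) / -0.0114 = ln(0.5184) / -0.0114 = -0.65701 / -0.0114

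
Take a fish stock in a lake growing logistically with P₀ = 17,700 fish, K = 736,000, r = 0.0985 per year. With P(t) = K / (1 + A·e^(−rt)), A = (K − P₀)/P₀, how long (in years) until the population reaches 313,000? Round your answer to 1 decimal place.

t ≈ 34.5 years

A = (736000 − 17700)/17700 = 40.58192
313000 = 736000/(1 + 40.58192·e^(−0.0985t)) → 1 + 40.58192·e^(−0.0985t) = 2.35144
e^(−0.0985t) = 0.033301 → t = ln(30.0287)/0.0985 = 3.40215/0.0985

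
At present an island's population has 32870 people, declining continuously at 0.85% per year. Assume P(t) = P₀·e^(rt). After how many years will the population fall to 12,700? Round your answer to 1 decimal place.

12700 = 32870 · e^(-0.0085·t)
t = ln(12700/32870) / -0.0085 = ln(0.38637) / -0.0085 = -0.95096 / -0.0085

t ≈ 111.9 years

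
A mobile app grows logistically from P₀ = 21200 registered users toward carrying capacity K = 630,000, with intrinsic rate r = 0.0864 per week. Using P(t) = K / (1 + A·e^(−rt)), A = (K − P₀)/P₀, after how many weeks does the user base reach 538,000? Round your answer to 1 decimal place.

t ≈ 59.3 weeks

A = (630000 − 21200)/21200 = 28.71698
538000 = 630000/(1 + 28.71698·e^(−0.0864t)) → 1 + 28.71698·e^(−0.0864t) = 1.171
e^(−0.0864t) = 0.005955 → t = ln(167.93191)/0.0864 = 5.12356/0.0864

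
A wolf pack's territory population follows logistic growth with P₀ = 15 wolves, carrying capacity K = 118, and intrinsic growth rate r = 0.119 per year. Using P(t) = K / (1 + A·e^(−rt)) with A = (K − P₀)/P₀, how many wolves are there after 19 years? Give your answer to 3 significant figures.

≈ 68.8 wolves

A = (118 − 15)/15 = 6.86667
P(19) = 118 / (1 + 6.86667·e^(−0.119·19)) = 118 / (1 + 6.86667·0.104246)
= 118 / 1.71582 ≈ 68.77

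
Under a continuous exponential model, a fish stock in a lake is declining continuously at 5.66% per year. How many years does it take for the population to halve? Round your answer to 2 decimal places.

half-life ≈ 12.25 years

half-life = ln(2) / |r| = 0.69315 / 0.0566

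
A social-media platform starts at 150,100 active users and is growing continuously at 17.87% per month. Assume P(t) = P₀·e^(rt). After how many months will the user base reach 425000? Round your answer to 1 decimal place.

t ≈ 5.8 months

425000 = 150100 · e^(0.1787·t)
t = ln(425000/150100) / 0.1787 = ln(2.83145) / 0.1787 = 1.04079 / 0.1787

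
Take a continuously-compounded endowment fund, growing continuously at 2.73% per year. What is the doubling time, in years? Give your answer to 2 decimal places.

doubling time ≈ 25.39 years

doubling time = ln(2) / |r| = 0.69315 / 0.0273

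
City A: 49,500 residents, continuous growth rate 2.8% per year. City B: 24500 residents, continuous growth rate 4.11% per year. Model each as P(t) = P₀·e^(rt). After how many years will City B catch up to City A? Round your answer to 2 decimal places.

49500·e^(0.028t) = 24500·e^(0.0411t)
49500/24500 = e^((0.0411 − 0.028)t) → ln(2.02041) = 0.0131·t
t = 0.7033 / 0.0131

t ≈ 53.69 years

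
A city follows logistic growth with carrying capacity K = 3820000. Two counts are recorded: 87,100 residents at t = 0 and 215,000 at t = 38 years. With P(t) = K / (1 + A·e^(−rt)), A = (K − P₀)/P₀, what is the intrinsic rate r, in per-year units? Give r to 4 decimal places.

r ≈ 0.0247 per year

A = (3820000 − 87100)/87100 = 42.85763
215000 = 3820000/(1 + 42.85763·e^(−r·38)) → e^(−38r) = (17.76744 − 1)/42.85763 = 0.391236
r = −ln(0.391236)/38 = 0.93844/38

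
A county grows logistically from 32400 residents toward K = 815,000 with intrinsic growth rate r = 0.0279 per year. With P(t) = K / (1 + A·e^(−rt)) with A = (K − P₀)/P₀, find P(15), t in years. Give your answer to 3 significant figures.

≈ 48,200 residents

A = (815000 − 32400)/32400 = 24.15432
P(15) = 815000 / (1 + 24.15432·e^(−0.0279·15)) = 815000 / (1 + 24.15432·0.658033)
= 815000 / 16.89434 ≈ 48241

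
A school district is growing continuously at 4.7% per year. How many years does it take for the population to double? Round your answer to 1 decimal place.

doubling time = ln(2) / |r| = 0.69315 / 0.047

doubling time ≈ 14.7 years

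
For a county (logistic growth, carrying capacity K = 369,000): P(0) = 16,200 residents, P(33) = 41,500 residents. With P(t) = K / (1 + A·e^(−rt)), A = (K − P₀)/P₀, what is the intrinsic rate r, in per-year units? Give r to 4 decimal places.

A = (369000 − 16200)/16200 = 21.77778
41500 = 369000/(1 + 21.77778·e^(−r·33)) → e^(−33r) = (8.89157 − 1)/21.77778 = 0.362368
r = −ln(0.362368)/33 = 1.0151/33

r ≈ 0.0308 per year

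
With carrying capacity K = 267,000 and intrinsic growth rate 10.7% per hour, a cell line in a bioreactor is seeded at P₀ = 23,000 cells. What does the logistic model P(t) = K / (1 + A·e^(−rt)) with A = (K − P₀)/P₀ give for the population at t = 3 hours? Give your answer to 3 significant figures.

≈ 30,700 cells

A = (267000 − 23000)/23000 = 10.6087
P(3) = 267000 / (1 + 10.6087·e^(−0.107·3)) = 267000 / (1 + 10.6087·0.725423)
= 267000 / 8.69579 ≈ 30704.5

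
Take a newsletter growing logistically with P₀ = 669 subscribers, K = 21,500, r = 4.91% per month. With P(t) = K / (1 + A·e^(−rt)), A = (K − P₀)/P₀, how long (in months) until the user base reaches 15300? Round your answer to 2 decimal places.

A = (21500 − 669)/669 = 31.13752
15300 = 21500/(1 + 31.13752·e^(−0.0491t)) → 1 + 31.13752·e^(−0.0491t) = 1.40523
e^(−0.0491t) = 0.013014 → t = ln(76.83936)/0.0491 = 4.34172/0.0491

t ≈ 88.43 months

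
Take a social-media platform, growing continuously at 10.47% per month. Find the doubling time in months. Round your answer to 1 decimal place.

doubling time ≈ 6.6 months

doubling time = ln(2) / |r| = 0.69315 / 0.1047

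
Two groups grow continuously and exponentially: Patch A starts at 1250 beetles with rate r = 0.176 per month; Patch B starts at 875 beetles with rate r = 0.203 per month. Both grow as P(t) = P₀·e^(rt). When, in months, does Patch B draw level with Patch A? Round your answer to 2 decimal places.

1250·e^(0.176t) = 875·e^(0.203t)
1250/875 = e^((0.203 − 0.176)t) → ln(1.42857) = 0.027·t
t = 0.35667 / 0.027

t ≈ 13.21 months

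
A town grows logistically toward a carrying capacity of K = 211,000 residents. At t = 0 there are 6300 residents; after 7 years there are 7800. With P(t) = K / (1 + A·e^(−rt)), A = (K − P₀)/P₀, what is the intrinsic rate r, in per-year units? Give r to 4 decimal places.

r ≈ 0.0316 per year

A = (211000 − 6300)/6300 = 32.49206
7800 = 211000/(1 + 32.49206·e^(−r·7)) → e^(−7r) = (27.05128 − 1)/32.49206 = 0.801774
r = −ln(0.801774)/7 = 0.22093/7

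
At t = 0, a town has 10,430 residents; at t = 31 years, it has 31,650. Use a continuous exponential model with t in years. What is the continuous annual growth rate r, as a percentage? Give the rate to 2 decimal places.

31650 = 10430 · e^(r·31)
e^(31r) = 31650/10430 = 3.03452
r = ln(3.03452) / 31 = 1.11005 / 31

r ≈ 3.58% per year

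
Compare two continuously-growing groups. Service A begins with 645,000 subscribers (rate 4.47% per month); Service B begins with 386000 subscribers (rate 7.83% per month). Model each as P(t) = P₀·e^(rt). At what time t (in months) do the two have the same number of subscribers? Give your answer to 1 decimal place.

645000·e^(0.0447t) = 386000·e^(0.0783t)
645000/386000 = e^((0.0783 − 0.0447)t) → ln(1.67098) = 0.0336·t
t = 0.51341 / 0.0336

t ≈ 15.3 months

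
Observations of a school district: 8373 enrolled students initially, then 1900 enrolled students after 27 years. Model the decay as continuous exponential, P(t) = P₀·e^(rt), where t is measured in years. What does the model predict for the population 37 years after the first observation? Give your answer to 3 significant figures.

≈ 1,100 enrolled students

r = ln(1900/8373) / 27 ≈ -0.054932 per year
P(37) = 8373 · e^(-0.054932·37) = 8373 · 0.13101 ≈ 1096.95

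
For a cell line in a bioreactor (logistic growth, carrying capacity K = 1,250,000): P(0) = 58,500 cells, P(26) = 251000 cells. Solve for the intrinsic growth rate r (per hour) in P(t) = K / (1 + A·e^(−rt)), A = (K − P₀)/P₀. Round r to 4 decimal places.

r ≈ 0.0628 per hour

A = (1250000 − 58500)/58500 = 20.36752
251000 = 1250000/(1 + 20.36752·e^(−r·26)) → e^(−26r) = (4.98008 − 1)/20.36752 = 0.195413
r = −ln(0.195413)/26 = 1.63264/26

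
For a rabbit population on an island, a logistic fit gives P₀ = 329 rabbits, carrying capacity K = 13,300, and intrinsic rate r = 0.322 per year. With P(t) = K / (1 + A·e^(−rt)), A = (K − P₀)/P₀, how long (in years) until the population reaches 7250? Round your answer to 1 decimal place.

t ≈ 12.0 years

A = (13300 − 329)/329 = 39.42553
7250 = 13300/(1 + 39.42553·e^(−0.322t)) → 1 + 39.42553·e^(−0.322t) = 1.83448
e^(−0.322t) = 0.021166 → t = ln(47.24547)/0.322 = 3.85536/0.322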